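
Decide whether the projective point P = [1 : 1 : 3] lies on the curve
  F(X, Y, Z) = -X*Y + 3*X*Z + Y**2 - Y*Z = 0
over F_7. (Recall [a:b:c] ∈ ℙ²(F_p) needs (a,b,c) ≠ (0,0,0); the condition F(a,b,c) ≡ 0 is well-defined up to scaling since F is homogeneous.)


F(1,1,3) ≡ 6 (mod 7); P is NOT on the curve.

Evaluate F(1, 1, 3) term-by-term (mod 7).
  -X*Y ↦ -1·1·1·1 = -1
  3*X*Z ↦ 3·1·1·3 = 9
  Y**2 ↦ 1·1·1·1 = 1
  -Y*Z ↦ -1·1·1·3 = -3
Sum: F(1, 1, 3) = (-1) + (9) + (1) + (-3) = 6.
Reducing mod 7: 6 ≡ 6 (mod 7).
Since F(a, b, c) ≡ 6 ≠ 0 (mod 7), P does NOT lie on the curve.


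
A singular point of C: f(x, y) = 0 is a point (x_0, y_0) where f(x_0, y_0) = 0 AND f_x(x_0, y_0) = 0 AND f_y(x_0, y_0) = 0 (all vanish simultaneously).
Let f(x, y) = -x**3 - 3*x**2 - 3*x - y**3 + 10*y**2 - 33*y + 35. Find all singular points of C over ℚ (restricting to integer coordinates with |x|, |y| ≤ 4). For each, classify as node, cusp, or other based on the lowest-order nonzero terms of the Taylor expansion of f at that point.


Singular points: {(-1, 3)}; classification: cusp.

Compute partial derivatives:
  f_x = -3*x**2 - 6*x - 3.
  f_y = -3*y**2 + 20*y - 33.
Scan x_0 ∈ {−4, ..., 4}. For each x_0, f_y(x_0, y) is a polynomial in y; find its integer roots y ∈ {−4, ..., 4}, then test f_x and f at those candidates.
  x = -4: f_y(-4, y) = -3*y**2 + 20*y - 33; vanishes at y ∈ {3}. (-4, 3): f_x = -27 ≠ 0.
  x = -3: f_y(-3, y) = -3*y**2 + 20*y - 33; vanishes at y ∈ {3}. (-3, 3): f_x = -12 ≠ 0.
  x = -2: f_y(-2, y) = -3*y**2 + 20*y - 33; vanishes at y ∈ {3}. (-2, 3): f_x = -3 ≠ 0.
  x = -1: f_y(-1, y) = -3*y**2 + 20*y - 33; vanishes at y ∈ {3}. (-1, 3): f_x = 0, f = 0 — SINGULAR.
  x = 0: f_y(0, y) = -3*y**2 + 20*y - 33; vanishes at y ∈ {3}. (0, 3): f_x = -3 ≠ 0.
  x = 1: f_y(1, y) = -3*y**2 + 20*y - 33; vanishes at y ∈ {3}. (1, 3): f_x = -12 ≠ 0.
  x = 2: f_y(2, y) = -3*y**2 + 20*y - 33; vanishes at y ∈ {3}. (2, 3): f_x = -27 ≠ 0.
  x = 3: f_y(3, y) = -3*y**2 + 20*y - 33; vanishes at y ∈ {3}. (3, 3): f_x = -48 ≠ 0.
  x = 4: f_y(4, y) = -3*y**2 + 20*y - 33; vanishes at y ∈ {3}. (4, 3): f_x = -75 ≠ 0.
Only singular point on the grid: (-1, 3).
Classify: substitute x = -1 + u, y = 3 + v and expand: f = -u**3 - v**3 + v**2.
No constant or linear terms (consistent with a singular point). Quadratic part: v**2. Cubic part: -u**3 - v**3.
The quadratic part v**2 is a perfect square, so there is a single (double) tangent line v = 0, i.e. y = 3. Restricting the cubic part to that line (v = 0) leaves -u**3 ≠ 0, so f is not divisible by v and the branch is v² ≈ u**3 to lowest order — this is a cusp.
Classification: cusp.


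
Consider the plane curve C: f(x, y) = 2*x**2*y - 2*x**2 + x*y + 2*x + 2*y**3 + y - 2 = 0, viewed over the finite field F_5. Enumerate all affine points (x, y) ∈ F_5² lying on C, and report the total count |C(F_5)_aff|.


Affine F_5-points: {(0, 3), (0, 4), (3, 1), (4, 4)}; count = 4.

For each of the 25 pairs (x, y) ∈ F_5², evaluate f(x, y) mod 5. Record the zeros.
  x = 0: [0↦3, 1↦1, 2↦1, 3↦0, 4↦0]  zeros at y ∈ {3, 4}
  x = 1: [0↦3, 1↦4, 2↦2, 3↦4, 4↦2]  zeros at y ∈ ∅
  x = 2: [0↦4, 1↦2, 2↦2, 3↦1, 4↦1]  zeros at y ∈ ∅
  x = 3: [0↦1, 1↦0, 2↦1, 3↦1, 4↦2]  zeros at y ∈ {1}
  x = 4: [0↦4, 1↦3, 2↦4, 3↦4, 4↦0]  zeros at y ∈ {4}
Collecting zeros: affine points = {(0, 3), (0, 4), (3, 1), (4, 4)}.
Total count |C(F_5)_aff| = 4.


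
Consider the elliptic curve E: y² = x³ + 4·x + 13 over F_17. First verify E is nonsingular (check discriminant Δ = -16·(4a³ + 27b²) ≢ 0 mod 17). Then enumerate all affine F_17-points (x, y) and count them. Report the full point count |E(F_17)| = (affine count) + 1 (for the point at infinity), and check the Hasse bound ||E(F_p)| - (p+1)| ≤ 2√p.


Affine points = {(0, 8), (0, 9), (1, 1), (1, 16), (3, 1), (3, 16), (4, 5), (4, 12), (6, 7), (6, 10), (8, 8), (8, 9), (9, 8), (9, 9), (10, 4), (10, 13), (12, 2), (12, 15), (13, 1), (13, 16), (14, 5), (14, 12), (16, 5), (16, 12)}; affine count = 24; |E(F_17)| = 25.

Discriminant check: Δ ∝ 4a³ + 27b² = 4·4³ + 27·13² = 4·64 + 27·169 ≡ 8 (mod 17). Nonzero ⇒ E is nonsingular.
For each x ∈ F_17, compute rhs = x³ + 4·x + 13 mod 17, then count y ∈ F_17 with y² ≡ rhs.
  x = 0: rhs = 13, matching y values: 8, 9 (2 points).
  x = 1: rhs = 1, matching y values: 1, 16 (2 points).
  x = 2: rhs = 12, matching y values: none (0 points).
  x = 3: rhs = 1, matching y values: 1, 16 (2 points).
  x = 4: rhs = 8, matching y values: 5, 12 (2 points).
  x = 5: rhs = 5, matching y values: none (0 points).
  x = 6: rhs = 15, matching y values: 7, 10 (2 points).
  x = 7: rhs = 10, matching y values: none (0 points).
  x = 8: rhs = 13, matching y values: 8, 9 (2 points).
  x = 9: rhs = 13, matching y values: 8, 9 (2 points).
  x = 10: rhs = 16, matching y values: 4, 13 (2 points).
  x = 11: rhs = 11, matching y values: none (0 points).
  x = 12: rhs = 4, matching y values: 2, 15 (2 points).
  x = 13: rhs = 1, matching y values: 1, 16 (2 points).
  x = 14: rhs = 8, matching y values: 5, 12 (2 points).
  x = 15: rhs = 14, matching y values: none (0 points).
  x = 16: rhs = 8, matching y values: 5, 12 (2 points).
Total affine count: 24.
Full point count |E(F_17)| = 24 + 1 = 25.
Hasse bound: |25 − (17+1)| = |7| = 7 ≤ 2√17 ≈ 8.2462 ✓.


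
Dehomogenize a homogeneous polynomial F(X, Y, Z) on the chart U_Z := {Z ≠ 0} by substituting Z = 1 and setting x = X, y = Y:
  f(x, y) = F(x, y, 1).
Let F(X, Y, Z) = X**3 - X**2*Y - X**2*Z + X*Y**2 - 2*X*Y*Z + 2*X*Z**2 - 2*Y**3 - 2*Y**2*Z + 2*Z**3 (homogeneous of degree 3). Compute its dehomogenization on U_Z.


f(x, y) = x**3 - x**2*y - x**2 + x*y**2 - 2*x*y + 2*x - 2*y**3 - 2*y**2 + 2

On U_Z we set Z = 1. Each monomial c·X^i·Y^j·Z^k in F becomes c·x^i·y^j·1^k = c·x^i·y^j.
Substituting Z = 1: F(X, Y, 1) = x**3 - x**2*y - x**2 + x*y**2 - 2*x*y + 2*x - 2*y**3 - 2*y**2 + 2.
Note: deg(f) ≤ deg(F) = 3; strict inequality happens when F is divisible by Z (lost terms).


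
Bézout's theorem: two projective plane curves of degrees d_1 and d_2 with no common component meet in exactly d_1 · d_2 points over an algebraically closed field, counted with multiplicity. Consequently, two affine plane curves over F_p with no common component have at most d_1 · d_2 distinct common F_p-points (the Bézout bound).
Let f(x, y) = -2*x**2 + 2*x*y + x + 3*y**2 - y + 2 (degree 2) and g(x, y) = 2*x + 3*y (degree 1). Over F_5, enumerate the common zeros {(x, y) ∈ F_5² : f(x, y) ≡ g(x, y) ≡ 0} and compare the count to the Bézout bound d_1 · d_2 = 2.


Common zeros: {(1, 1), (4, 4)}; count = 2; Bézout bound = 2.

deg(f) = 2, deg(g) = 1, so Bézout bound = 2.
Scan x ∈ F_5. For each x, list the y ∈ F_5 with f(x, y) ≡ 0 and those with g(x, y) ≡ 0 (mod 5); the common zeros in that column are the intersection.
  x = 0: f ≡ 0 at y ∈ ∅; g ≡ 0 at y ∈ {0}; common: ∅.
  x = 1: f ≡ 0 at y ∈ {1, 2}; g ≡ 0 at y ∈ {1}; common: {1}.
  x = 2: f ≡ 0 at y ∈ ∅; g ≡ 0 at y ∈ {2}; common: ∅.
  x = 3: f ≡ 0 at y ∈ {1, 4}; g ≡ 0 at y ∈ {3}; common: ∅.
  x = 4: f ≡ 0 at y ∈ {2, 4}; g ≡ 0 at y ∈ {4}; common: {4}.
Collecting: common zeros = {(1, 1), (4, 4)}, so the count is 2.
Comparison with the Bézout bound: 2 ≤ 2 = deg(f)·deg(g), as expected for curves with no common component (the bound is attained).


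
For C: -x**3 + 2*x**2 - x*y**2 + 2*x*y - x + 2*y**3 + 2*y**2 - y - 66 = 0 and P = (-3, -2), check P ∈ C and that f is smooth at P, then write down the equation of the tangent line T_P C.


Tangent line at P: -48*x - 3*y - 150 = 0.

Step 1: f(-3, -2) = 0, so P lies on C.
Step 2: partial derivatives
  f_x(x, y) = -3*x**2 + 4*x - y**2 + 2*y - 1, f_y(x, y) = -2*x*y + 2*x + 6*y**2 + 4*y - 1.
  f_x(P) = -48, f_y(P) = -3 (gradient nonzero, so P is smooth).
Step 3: tangent line at P: -48·(x − -3) + -3·(y − -2) = 0.
Expanding: -48*x - 3*y - 150 = 0.


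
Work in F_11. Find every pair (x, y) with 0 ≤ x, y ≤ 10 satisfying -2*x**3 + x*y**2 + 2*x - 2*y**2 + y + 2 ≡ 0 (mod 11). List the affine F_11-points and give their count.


Affine F_11-points: {(1, 2), (1, 10), (2, 10), (3, 1), (3, 9), (6, 0), (6, 8), (7, 6), (7, 7), (8, 10), (9, 1), (9, 2), (10, 1), (10, 3)}; count = 14.

For each of the 121 pairs (x, y) ∈ F_11², evaluate f(x, y) mod 11. Record the zeros.
  x = 0: [0↦2, 1↦1, 2↦7, 3↦9, 4↦7, 5↦1, 6↦2, 7↦10, 8↦3, 9↦3, 10↦10]  zeros at y ∈ ∅
  x = 1: [0↦2, 1↦2, 2↦0, 3↦7, 4↦1, 5↦4, 6↦5, 7↦4, 8↦1, 9↦7, 10↦0]  zeros at y ∈ {2, 10}
  x = 2: [0↦1, 1↦2, 2↦3, 3↦4, 4↦5, 5↦6, 6↦7, 7↦8, 8↦9, 9↦10, 10↦0]  zeros at y ∈ {10}
  x = 3: [0↦9, 1↦0, 2↦4, 3↦10, 4↦7, 5↦6, 6↦7, 7↦10, 8↦4, 9↦0, 10↦9]  zeros at y ∈ {1, 9}
  x = 4: [0↦3, 1↦6, 2↦2, 3↦2, 4↦6, 5↦3, 6↦4, 7↦9, 8↦7, 9↦9, 10↦4]  zeros at y ∈ ∅
  x = 5: [0↦4, 1↦8, 2↦7, 3↦1, 4↦1, 5↦7, 6↦8, 7↦4, 8↦6, 9↦3, 10↦6]  zeros at y ∈ ∅
  x = 6: [0↦0, 1↦5, 2↦7, 3↦6, 4↦2, 5↦6, 6↦7, 7↦5, 8↦0, 9↦3, 10↦3]  zeros at y ∈ {0, 8}
  x = 7: [0↦1, 1↦7, 2↦1, 3↦5, 4↦8, 5↦10, 6↦0, 7↦0, 8↦10, 9↦8, 10↦5]  zeros at y ∈ {6, 7}
  x = 8: [0↦6, 1↦2, 2↦10, 3↦8, 4↦7, 5↦7, 6↦8, 7↦10, 8↦2, 9↦6, 10↦0]  zeros at y ∈ {10}
  x = 9: [0↦3, 1↦0, 2↦0, 3↦3, 4↦9, 5↦7, 6↦8, 7↦1, 8↦8, 9↦7, 10↦9]  zeros at y ∈ {1, 2}
  x = 10: [0↦2, 1↦0, 2↦3, 3↦0, 4↦2, 5↦9, 6↦10, 7↦5, 8↦5, 9↦10, 10↦9]  zeros at y ∈ {1, 3}
Collecting zeros: affine points = {(1, 2), (1, 10), (2, 10), (3, 1), (3, 9), (6, 0), (6, 8), (7, 6), (7, 7), (8, 10), (9, 1), (9, 2), (10, 1), (10, 3)}.
Total count |C(F_11)_aff| = 14.


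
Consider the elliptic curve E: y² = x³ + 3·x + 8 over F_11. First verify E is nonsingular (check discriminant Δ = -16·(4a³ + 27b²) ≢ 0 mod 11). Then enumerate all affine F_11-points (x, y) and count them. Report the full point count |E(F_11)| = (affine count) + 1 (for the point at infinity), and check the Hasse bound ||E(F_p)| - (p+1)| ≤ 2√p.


Affine points = {(1, 1), (1, 10), (2, 0), (3, 0), (5, 4), (5, 7), (6, 0), (7, 3), (7, 8), (8, 4), (8, 7), (9, 4), (9, 7), (10, 2), (10, 9)}; affine count = 15; |E(F_11)| = 16.

Discriminant check: Δ ∝ 4a³ + 27b² = 4·3³ + 27·8² = 4·27 + 27·64 ≡ 10 (mod 11). Nonzero ⇒ E is nonsingular.
For each x ∈ F_11, compute rhs = x³ + 3·x + 8 mod 11, then count y ∈ F_11 with y² ≡ rhs.
  x = 0: rhs = 8, matching y values: none (0 points).
  x = 1: rhs = 1, matching y values: 1, 10 (2 points).
  x = 2: rhs = 0, matching y values: 0 (1 points).
  x = 3: rhs = 0, matching y values: 0 (1 points).
  x = 4: rhs = 7, matching y values: none (0 points).
  x = 5: rhs = 5, matching y values: 4, 7 (2 points).
  x = 6: rhs = 0, matching y values: 0 (1 points).
  x = 7: rhs = 9, matching y values: 3, 8 (2 points).
  x = 8: rhs = 5, matching y values: 4, 7 (2 points).
  x = 9: rhs = 5, matching y values: 4, 7 (2 points).
  x = 10: rhs = 4, matching y values: 2, 9 (2 points).
Total affine count: 15.
Full point count |E(F_11)| = 15 + 1 = 16.
Hasse bound: |16 − (11+1)| = |4| = 4 ≤ 2√11 ≈ 6.6332 ✓.


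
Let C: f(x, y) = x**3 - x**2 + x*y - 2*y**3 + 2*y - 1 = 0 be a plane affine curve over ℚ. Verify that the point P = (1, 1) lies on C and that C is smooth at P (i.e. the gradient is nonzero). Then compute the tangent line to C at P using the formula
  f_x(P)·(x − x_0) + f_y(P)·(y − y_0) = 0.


Tangent line at P: 2*x - 3*y + 1 = 0.

Step 1: f(1, 1) = 0, so P lies on C.
Step 2: partial derivatives
  f_x(x, y) = 3*x**2 - 2*x + y, f_y(x, y) = x - 6*y**2 + 2.
  f_x(P) = 2, f_y(P) = -3 (gradient nonzero, so P is smooth).
Step 3: tangent line at P: 2·(x − 1) + -3·(y − 1) = 0.
Expanding: 2*x - 3*y + 1 = 0.


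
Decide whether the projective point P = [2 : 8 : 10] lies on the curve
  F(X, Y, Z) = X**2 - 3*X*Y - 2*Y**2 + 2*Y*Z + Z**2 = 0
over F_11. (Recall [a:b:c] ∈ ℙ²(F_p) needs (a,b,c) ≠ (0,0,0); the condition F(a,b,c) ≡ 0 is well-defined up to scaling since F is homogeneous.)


F(2,8,10) ≡ 0 (mod 11); P is on the curve.

Evaluate F(2, 8, 10) term-by-term (mod 11).
  X**2 ↦ 1·4·1·1 = 4
  -3*X*Y ↦ -3·2·8·1 = -48
  -2*Y**2 ↦ -2·1·64·1 = -128
  2*Y*Z ↦ 2·1·8·10 = 160
  Z**2 ↦ 1·1·1·100 = 100
Sum: F(2, 8, 10) = (4) + (-48) + (-128) + (160) + (100) = 88.
Reducing mod 11: 88 ≡ 0 (mod 11).
Since F(a, b, c) ≡ 0 (mod 11), P lies on the curve.


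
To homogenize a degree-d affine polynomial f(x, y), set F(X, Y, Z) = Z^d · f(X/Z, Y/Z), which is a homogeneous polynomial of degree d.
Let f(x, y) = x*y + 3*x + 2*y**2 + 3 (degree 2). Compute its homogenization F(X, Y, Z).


F(X, Y, Z) = X*Y + 3*X*Z + 2*Y**2 + 3*Z**2

deg(f) = 2.
Substitute x = X/Z, y = Y/Z into f, then multiply by Z^2.
  monomial 1·x^1·y^1 ↦ 1·X^1·Y^1·Z^0.
  monomial 3·x^1·y^0 ↦ 3·X^1·Y^0·Z^1.
  monomial 2·x^0·y^2 ↦ 2·X^0·Y^2·Z^0.
  monomial 3·x^0·y^0 ↦ 3·X^0·Y^0·Z^2.
Collecting: F(X, Y, Z) = X*Y + 3*X*Z + 2*Y**2 + 3*Z**2.


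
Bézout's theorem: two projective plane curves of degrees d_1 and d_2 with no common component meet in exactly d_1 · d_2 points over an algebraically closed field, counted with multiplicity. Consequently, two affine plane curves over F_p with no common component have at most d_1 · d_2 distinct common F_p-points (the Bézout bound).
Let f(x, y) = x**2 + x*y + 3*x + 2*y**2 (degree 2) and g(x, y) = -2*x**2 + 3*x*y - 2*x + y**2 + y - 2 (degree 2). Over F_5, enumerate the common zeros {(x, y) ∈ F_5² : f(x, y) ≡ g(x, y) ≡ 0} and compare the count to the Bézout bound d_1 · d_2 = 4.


Common zeros: {(1, 3), (2, 4)}; count = 2; Bézout bound = 4.

deg(f) = 2, deg(g) = 2, so Bézout bound = 4.
Scan x ∈ F_5. For each x, list the y ∈ F_5 with f(x, y) ≡ 0 and those with g(x, y) ≡ 0 (mod 5); the common zeros in that column are the intersection.
  x = 0: f ≡ 0 at y ∈ {0}; g ≡ 0 at y ∈ {1, 3}; common: ∅.
  x = 1: f ≡ 0 at y ∈ {3, 4}; g ≡ 0 at y ∈ {3}; common: {3}.
  x = 2: f ≡ 0 at y ∈ {0, 4}; g ≡ 0 at y ∈ {4}; common: {4}.
  x = 3: f ≡ 0 at y ∈ {3}; g ≡ 0 at y ∈ {1, 4}; common: ∅.
  x = 4: f ≡ 0 at y ∈ ∅; g ≡ 0 at y ∈ ∅; common: ∅.
Collecting: common zeros = {(1, 3), (2, 4)}, so the count is 2.
Comparison with the Bézout bound: 2 ≤ 4 = deg(f)·deg(g), as expected for curves with no common component (the affine F_5-count falls short of the bound because intersections may lie at infinity, over extension fields, or carry multiplicity).


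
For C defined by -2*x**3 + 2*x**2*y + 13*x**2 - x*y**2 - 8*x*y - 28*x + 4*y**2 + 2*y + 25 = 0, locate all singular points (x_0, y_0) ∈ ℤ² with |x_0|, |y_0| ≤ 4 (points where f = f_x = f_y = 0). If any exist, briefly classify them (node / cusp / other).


Singular points: {(3, 2)}; classification: node.

Compute partial derivatives:
  f_x = -6*x**2 + 4*x*y + 26*x - y**2 - 8*y - 28.
  f_y = 2*x**2 - 2*x*y - 8*x + 8*y + 2.
Scan x_0 ∈ {−4, ..., 4}. For each x_0, f_y(x_0, y) is a polynomial in y; find its integer roots y ∈ {−4, ..., 4}, then test f_x and f at those candidates.
  x = -4: f_y(-4, y) = 16*y + 66; no integer root y with |y| ≤ 4.
  x = -3: f_y(-3, y) = 14*y + 44; no integer root y with |y| ≤ 4.
  x = -2: f_y(-2, y) = 12*y + 26; no integer root y with |y| ≤ 4.
  x = -1: f_y(-1, y) = 10*y + 12; no integer root y with |y| ≤ 4.
  x = 0: f_y(0, y) = 8*y + 2; no integer root y with |y| ≤ 4.
  x = 1: f_y(1, y) = 6*y - 4; no integer root y with |y| ≤ 4.
  x = 2: f_y(2, y) = 4*y - 6; no integer root y with |y| ≤ 4.
  x = 3: f_y(3, y) = 2*y - 4; vanishes at y ∈ {2}. (3, 2): f_x = 0, f = 0 — SINGULAR.
  x = 4: f_y(4, y) = 2; no integer root y with |y| ≤ 4.
Only singular point on the grid: (3, 2).
Classify: substitute x = 3 + u, y = 2 + v and expand: f = -2*u**3 + 2*u**2*v - u**2 - u*v**2 + v**2.
No constant or linear terms (consistent with a singular point). Quadratic part: -u**2 + v**2. Cubic part: -2*u**3 + 2*u**2*v - u*v**2.
The quadratic part v**2 - u**2 = (v − u)(v + u) splits into two distinct linear factors, so there are two distinct tangent lines y − 2 = ±(x − 3) — this is a node (ordinary double point).
Classification: node.


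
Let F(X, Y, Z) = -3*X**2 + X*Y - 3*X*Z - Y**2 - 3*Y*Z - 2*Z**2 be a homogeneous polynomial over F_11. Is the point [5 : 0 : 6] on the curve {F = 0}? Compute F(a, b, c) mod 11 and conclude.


F(5,0,6) ≡ 5 (mod 11); P is NOT on the curve.

Evaluate F(5, 0, 6) term-by-term (mod 11).
  -3*X**2 ↦ -3·25·1·1 = -75
  X*Y ↦ 1·5·0·1 = 0
  -3*X*Z ↦ -3·5·1·6 = -90
  -Y**2 ↦ -1·1·0·1 = 0
  -3*Y*Z ↦ -3·1·0·6 = 0
  -2*Z**2 ↦ -2·1·1·36 = -72
Sum: F(5, 0, 6) = (-75) + (0) + (-90) + (0) + (0) + (-72) = -237.
Reducing mod 11: -237 ≡ 5 (mod 11).
Since F(a, b, c) ≡ 5 ≠ 0 (mod 11), P does NOT lie on the curve.


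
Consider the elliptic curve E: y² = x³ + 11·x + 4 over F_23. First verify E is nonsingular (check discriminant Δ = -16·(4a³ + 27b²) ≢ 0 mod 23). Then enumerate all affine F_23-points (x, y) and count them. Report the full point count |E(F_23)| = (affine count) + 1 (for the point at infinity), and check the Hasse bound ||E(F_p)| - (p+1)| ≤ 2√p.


Affine points = {(0, 2), (0, 21), (1, 4), (1, 19), (3, 8), (3, 15), (5, 0), (8, 11), (8, 12), (9, 2), (9, 21), (12, 1), (12, 22), (14, 2), (14, 21), (15, 5), (15, 18), (18, 10), (18, 13), (20, 6), (20, 17)}; affine count = 21; |E(F_23)| = 22.

Discriminant check: Δ ∝ 4a³ + 27b² = 4·11³ + 27·4² = 4·1331 + 27·16 ≡ 6 (mod 23). Nonzero ⇒ E is nonsingular.
For each x ∈ F_23, compute rhs = x³ + 11·x + 4 mod 23, then count y ∈ F_23 with y² ≡ rhs.
  x = 0: rhs = 4, matching y values: 2, 21 (2 points).
  x = 1: rhs = 16, matching y values: 4, 19 (2 points).
  x = 2: rhs = 11, matching y values: none (0 points).
  x = 3: rhs = 18, matching y values: 8, 15 (2 points).
  x = 4: rhs = 20, matching y values: none (0 points).
  x = 5: rhs = 0, matching y values: 0 (1 points).
  x = 6: rhs = 10, matching y values: none (0 points).
  x = 7: rhs = 10, matching y values: none (0 points).
  x = 8: rhs = 6, matching y values: 11, 12 (2 points).
  x = 9: rhs = 4, matching y values: 2, 21 (2 points).
  x = 10: rhs = 10, matching y values: none (0 points).
  x = 11: rhs = 7, matching y values: none (0 points).
  x = 12: rhs = 1, matching y values: 1, 22 (2 points).
  x = 13: rhs = 21, matching y values: none (0 points).
  x = 14: rhs = 4, matching y values: 2, 21 (2 points).
  x = 15: rhs = 2, matching y values: 5, 18 (2 points).
  x = 16: rhs = 21, matching y values: none (0 points).
  x = 17: rhs = 21, matching y values: none (0 points).
  x = 18: rhs = 8, matching y values: 10, 13 (2 points).
  x = 19: rhs = 11, matching y values: none (0 points).
  x = 20: rhs = 13, matching y values: 6, 17 (2 points).
  x = 21: rhs = 20, matching y values: none (0 points).
  x = 22: rhs = 15, matching y values: none (0 points).
Total affine count: 21.
Full point count |E(F_23)| = 21 + 1 = 22.
Hasse bound: |22 − (23+1)| = |-2| = 2 ≤ 2√23 ≈ 9.5917 ✓.


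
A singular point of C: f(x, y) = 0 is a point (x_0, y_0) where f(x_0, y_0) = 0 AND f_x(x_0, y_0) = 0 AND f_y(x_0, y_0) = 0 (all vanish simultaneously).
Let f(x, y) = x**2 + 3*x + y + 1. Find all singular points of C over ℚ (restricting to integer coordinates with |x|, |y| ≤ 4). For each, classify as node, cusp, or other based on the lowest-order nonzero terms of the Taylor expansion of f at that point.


No singular points in the scanned grid; C is smooth there.

Compute partial derivatives:
  f_x = 2*x + 3.
  f_y = 1.
f_y = 1 is a nonzero constant, so f_y never vanishes: no point (x, y) can satisfy f = f_x = f_y = 0. In particular no (x, y) ∈ {−4, ..., 4}² is singular; the curve is smooth.


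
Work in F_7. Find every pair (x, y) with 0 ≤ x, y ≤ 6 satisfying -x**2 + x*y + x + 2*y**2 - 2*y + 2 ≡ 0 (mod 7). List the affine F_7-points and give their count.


Affine F_7-points: {(0, 3), (0, 5), (2, 0), (4, 3), (6, 0), (6, 5)}; count = 6.

For each of the 49 pairs (x, y) ∈ F_7², evaluate f(x, y) mod 7. Record the zeros.
  x = 0: [0↦2, 1↦2, 2↦6, 3↦0, 4↦5, 5↦0, 6↦6]  zeros at y ∈ {3, 5}
  x = 1: [0↦2, 1↦3, 2↦1, 3↦3, 4↦2, 5↦5, 6↦5]  zeros at y ∈ ∅
  x = 2: [0↦0, 1↦2, 2↦1, 3↦4, 4↦4, 5↦1, 6↦2]  zeros at y ∈ {0}
  x = 3: [0↦3, 1↦6, 2↦6, 3↦3, 4↦4, 5↦2, 6↦4]  zeros at y ∈ ∅
  x = 4: [0↦4, 1↦1, 2↦2, 3↦0, 4↦2, 5↦1, 6↦4]  zeros at y ∈ {3}
  x = 5: [0↦3, 1↦1, 2↦3, 3↦2, 4↦5, 5↦5, 6↦2]  zeros at y ∈ ∅
  x = 6: [0↦0, 1↦6, 2↦2, 3↦2, 4↦6, 5↦0, 6↦5]  zeros at y ∈ {0, 5}
Collecting zeros: affine points = {(0, 3), (0, 5), (2, 0), (4, 3), (6, 0), (6, 5)}.
Total count |C(F_7)_aff| = 6.


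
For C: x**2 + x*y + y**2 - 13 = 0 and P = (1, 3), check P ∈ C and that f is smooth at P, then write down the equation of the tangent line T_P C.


Tangent line at P: 5*x + 7*y - 26 = 0.

Step 1: f(1, 3) = 0, so P lies on C.
Step 2: partial derivatives
  f_x(x, y) = 2*x + y, f_y(x, y) = x + 2*y.
  f_x(P) = 5, f_y(P) = 7 (gradient nonzero, so P is smooth).
Step 3: tangent line at P: 5·(x − 1) + 7·(y − 3) = 0.
Expanding: 5*x + 7*y - 26 = 0.


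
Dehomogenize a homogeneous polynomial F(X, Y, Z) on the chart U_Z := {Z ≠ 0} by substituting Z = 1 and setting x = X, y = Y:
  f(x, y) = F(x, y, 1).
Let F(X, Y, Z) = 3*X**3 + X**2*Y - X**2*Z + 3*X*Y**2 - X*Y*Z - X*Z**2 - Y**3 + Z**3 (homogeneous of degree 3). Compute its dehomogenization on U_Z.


f(x, y) = 3*x**3 + x**2*y - x**2 + 3*x*y**2 - x*y - x - y**3 + 1

On U_Z we set Z = 1. Each monomial c·X^i·Y^j·Z^k in F becomes c·x^i·y^j·1^k = c·x^i·y^j.
Substituting Z = 1: F(X, Y, 1) = 3*x**3 + x**2*y - x**2 + 3*x*y**2 - x*y - x - y**3 + 1.
Note: deg(f) ≤ deg(F) = 3; strict inequality happens when F is divisible by Z (lost terms).


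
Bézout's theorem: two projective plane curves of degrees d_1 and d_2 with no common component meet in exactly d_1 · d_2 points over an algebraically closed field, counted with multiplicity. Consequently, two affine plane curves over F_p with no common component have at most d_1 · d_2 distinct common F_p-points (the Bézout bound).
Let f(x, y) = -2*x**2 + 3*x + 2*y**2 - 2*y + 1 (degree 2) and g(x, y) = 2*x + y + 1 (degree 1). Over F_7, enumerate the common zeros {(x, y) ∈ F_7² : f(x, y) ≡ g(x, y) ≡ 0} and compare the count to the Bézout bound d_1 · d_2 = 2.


Common zeros: {(4, 5)}; count = 1; Bézout bound = 2.

deg(f) = 2, deg(g) = 1, so Bézout bound = 2.
Scan x ∈ F_7. For each x, list the y ∈ F_7 with f(x, y) ≡ 0 and those with g(x, y) ≡ 0 (mod 7); the common zeros in that column are the intersection.
  x = 0: f ≡ 0 at y ∈ ∅; g ≡ 0 at y ∈ {6}; common: ∅.
  x = 1: f ≡ 0 at y ∈ {3, 5}; g ≡ 0 at y ∈ {4}; common: ∅.
  x = 2: f ≡ 0 at y ∈ ∅; g ≡ 0 at y ∈ {2}; common: ∅.
  x = 3: f ≡ 0 at y ∈ ∅; g ≡ 0 at y ∈ {0}; common: ∅.
  x = 4: f ≡ 0 at y ∈ {3, 5}; g ≡ 0 at y ∈ {5}; common: {5}.
  x = 5: f ≡ 0 at y ∈ ∅; g ≡ 0 at y ∈ {3}; common: ∅.
  x = 6: f ≡ 0 at y ∈ {2, 6}; g ≡ 0 at y ∈ {1}; common: ∅.
Collecting: common zeros = {(4, 5)}, so the count is 1.
Comparison with the Bézout bound: 1 ≤ 2 = deg(f)·deg(g), as expected for curves with no common component (the affine F_7-count falls short of the bound because intersections may lie at infinity, over extension fields, or carry multiplicity).


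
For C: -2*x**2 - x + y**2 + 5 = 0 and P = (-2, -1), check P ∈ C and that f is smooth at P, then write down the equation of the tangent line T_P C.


Tangent line at P: 7*x - 2*y + 12 = 0.

Step 1: f(-2, -1) = 0, so P lies on C.
Step 2: partial derivatives
  f_x(x, y) = -4*x - 1, f_y(x, y) = 2*y.
  f_x(P) = 7, f_y(P) = -2 (gradient nonzero, so P is smooth).
Step 3: tangent line at P: 7·(x − -2) + -2·(y − -1) = 0.
Expanding: 7*x - 2*y + 12 = 0.


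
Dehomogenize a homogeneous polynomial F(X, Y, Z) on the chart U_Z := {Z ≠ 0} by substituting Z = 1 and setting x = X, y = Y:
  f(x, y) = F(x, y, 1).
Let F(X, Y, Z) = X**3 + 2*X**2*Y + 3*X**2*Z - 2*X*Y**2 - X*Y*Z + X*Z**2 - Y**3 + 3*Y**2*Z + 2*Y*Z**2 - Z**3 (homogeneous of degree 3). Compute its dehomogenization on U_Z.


f(x, y) = x**3 + 2*x**2*y + 3*x**2 - 2*x*y**2 - x*y + x - y**3 + 3*y**2 + 2*y - 1

On U_Z we set Z = 1. Each monomial c·X^i·Y^j·Z^k in F becomes c·x^i·y^j·1^k = c·x^i·y^j.
Substituting Z = 1: F(X, Y, 1) = x**3 + 2*x**2*y + 3*x**2 - 2*x*y**2 - x*y + x - y**3 + 3*y**2 + 2*y - 1.
Note: deg(f) ≤ deg(F) = 3; strict inequality happens when F is divisible by Z (lost terms).


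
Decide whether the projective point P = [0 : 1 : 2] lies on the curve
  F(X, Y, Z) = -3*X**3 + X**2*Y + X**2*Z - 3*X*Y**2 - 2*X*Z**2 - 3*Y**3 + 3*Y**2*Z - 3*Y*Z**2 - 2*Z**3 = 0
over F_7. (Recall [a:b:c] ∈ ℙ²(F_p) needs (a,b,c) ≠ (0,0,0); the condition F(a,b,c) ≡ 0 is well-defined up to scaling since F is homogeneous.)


F(0,1,2) ≡ 3 (mod 7); P is NOT on the curve.

Evaluate F(0, 1, 2) term-by-term (mod 7).
  -3*X**3 ↦ -3·0·1·1 = 0
  X**2*Y ↦ 1·0·1·1 = 0
  X**2*Z ↦ 1·0·1·2 = 0
  -3*X*Y**2 ↦ -3·0·1·1 = 0
  -2*X*Z**2 ↦ -2·0·1·4 = 0
  -3*Y**3 ↦ -3·1·1·1 = -3
  3*Y**2*Z ↦ 3·1·1·2 = 6
  -3*Y*Z**2 ↦ -3·1·1·4 = -12
  -2*Z**3 ↦ -2·1·1·8 = -16
Sum: F(0, 1, 2) = (0) + (0) + (0) + (0) + (0) + (-3) + (6) + (-12) + (-16) = -25.
Reducing mod 7: -25 ≡ 3 (mod 7).
Since F(a, b, c) ≡ 3 ≠ 0 (mod 7), P does NOT lie on the curve.


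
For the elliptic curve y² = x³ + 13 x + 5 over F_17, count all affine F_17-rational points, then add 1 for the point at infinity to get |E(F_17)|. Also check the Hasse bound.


Affine points = {(1, 6), (1, 11), (4, 6), (4, 11), (5, 5), (5, 12), (8, 3), (8, 14), (9, 1), (9, 16), (10, 8), (10, 9), (11, 0), (12, 6), (12, 11), (13, 5), (13, 12), (16, 5), (16, 12)}; affine count = 19; |E(F_17)| = 20.

Discriminant check: Δ ∝ 4a³ + 27b² = 4·13³ + 27·5² = 4·2197 + 27·25 ≡ 11 (mod 17). Nonzero ⇒ E is nonsingular.
For each x ∈ F_17, compute rhs = x³ + 13·x + 5 mod 17, then count y ∈ F_17 with y² ≡ rhs.
  x = 0: rhs = 5, matching y values: none (0 points).
  x = 1: rhs = 2, matching y values: 6, 11 (2 points).
  x = 2: rhs = 5, matching y values: none (0 points).
  x = 3: rhs = 3, matching y values: none (0 points).
  x = 4: rhs = 2, matching y values: 6, 11 (2 points).
  x = 5: rhs = 8, matching y values: 5, 12 (2 points).
  x = 6: rhs = 10, matching y values: none (0 points).
  x = 7: rhs = 14, matching y values: none (0 points).
  x = 8: rhs = 9, matching y values: 3, 14 (2 points).
  x = 9: rhs = 1, matching y values: 1, 16 (2 points).
  x = 10: rhs = 13, matching y values: 8, 9 (2 points).
  x = 11: rhs = 0, matching y values: 0 (1 points).
  x = 12: rhs = 2, matching y values: 6, 11 (2 points).
  x = 13: rhs = 8, matching y values: 5, 12 (2 points).
  x = 14: rhs = 7, matching y values: none (0 points).
  x = 15: rhs = 5, matching y values: none (0 points).
  x = 16: rhs = 8, matching y values: 5, 12 (2 points).
Total affine count: 19.
Full point count |E(F_17)| = 19 + 1 = 20.
Hasse bound: |20 − (17+1)| = |2| = 2 ≤ 2√17 ≈ 8.2462 ✓.


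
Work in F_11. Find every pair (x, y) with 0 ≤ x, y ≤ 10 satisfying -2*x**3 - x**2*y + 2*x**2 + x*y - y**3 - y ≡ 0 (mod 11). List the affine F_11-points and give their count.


Affine F_11-points: {(0, 0), (1, 0), (2, 2), (2, 3), (2, 6), (3, 1), (4, 1), (4, 5), (5, 8), (7, 2), (7, 7), (8, 4), (10, 1)}; count = 13.

For each of the 121 pairs (x, y) ∈ F_11², evaluate f(x, y) mod 11. Record the zeros.
  x = 0: [0↦0, 1↦9, 2↦1, 3↦3, 4↦9, 5↦2, 6↦9, 7↦2, 8↦8, 9↦10, 10↦2]  zeros at y ∈ {0}
  x = 1: [0↦0, 1↦9, 2↦1, 3↦3, 4↦9, 5↦2, 6↦9, 7↦2, 8↦8, 9↦10, 10↦2]  zeros at y ∈ {0}
  x = 2: [0↦3, 1↦10, 2↦0, 3↦0, 4↦4, 5↦6, 6↦0, 7↦2, 8↦6, 9↦6, 10↦7]  zeros at y ∈ {2, 3, 6}
  x = 3: [0↦8, 1↦0, 2↦8, 3↦4, 4↦4, 5↦2, 6↦3, 7↦1, 8↦1, 9↦8, 10↦5]  zeros at y ∈ {1}
  x = 4: [0↦3, 1↦0, 2↦2, 3↦3, 4↦8, 5↦0, 6↦6, 7↦9, 8↦3, 9↦4, 10↦6]  zeros at y ∈ {1, 5}
  x = 5: [0↦9, 1↦9, 2↦3, 3↦7, 4↦4, 5↦10, 6↦8, 7↦3, 8↦0, 9↦4, 10↦9]  zeros at y ∈ {8}
  x = 6: [0↦3, 1↦4, 2↦10, 3↦4, 4↦2, 5↦9, 6↦8, 7↦4, 8↦2, 9↦7, 10↦2]  zeros at y ∈ ∅
  x = 7: [0↦6, 1↦6, 2↦0, 3↦4, 4↦1, 5↦7, 6↦5, 7↦0, 8↦8, 9↦1, 10↦6]  zeros at y ∈ {2, 7}
  x = 8: [0↦6, 1↦3, 2↦5, 3↦6, 4↦0, 5↦3, 6↦9, 7↦1, 8↦6, 9↦7, 10↦9]  zeros at y ∈ {4}
  x = 9: [0↦2, 1↦5, 2↦2, 3↦9, 4↦9, 5↦7, 6↦8, 7↦6, 8↦6, 9↦2, 10↦10]  zeros at y ∈ ∅
  x = 10: [0↦4, 1↦0, 2↦1, 3↦1, 4↦5, 5↦7, 6↦1, 7↦3, 8↦7, 9↦7, 10↦8]  zeros at y ∈ {1}
Collecting zeros: affine points = {(0, 0), (1, 0), (2, 2), (2, 3), (2, 6), (3, 1), (4, 1), (4, 5), (5, 8), (7, 2), (7, 7), (8, 4), (10, 1)}.
Total count |C(F_11)_aff| = 13.


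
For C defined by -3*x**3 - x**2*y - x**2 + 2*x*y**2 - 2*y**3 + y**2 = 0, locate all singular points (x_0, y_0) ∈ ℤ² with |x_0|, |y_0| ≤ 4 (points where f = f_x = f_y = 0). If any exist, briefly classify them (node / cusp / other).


Singular points: {(0, 0)}; classification: node.

Compute partial derivatives:
  f_x = -9*x**2 - 2*x*y - 2*x + 2*y**2.
  f_y = -x**2 + 4*x*y - 6*y**2 + 2*y.
Scan x_0 ∈ {−4, ..., 4}. For each x_0, f_y(x_0, y) is a polynomial in y; find its integer roots y ∈ {−4, ..., 4}, then test f_x and f at those candidates.
  x = -4: f_y(-4, y) = -6*y**2 - 14*y - 16; no integer root y with |y| ≤ 4.
  x = -3: f_y(-3, y) = -6*y**2 - 10*y - 9; no integer root y with |y| ≤ 4.
  x = -2: f_y(-2, y) = -6*y**2 - 6*y - 4; no integer root y with |y| ≤ 4.
  x = -1: f_y(-1, y) = -6*y**2 - 2*y - 1; no integer root y with |y| ≤ 4.
  x = 0: f_y(0, y) = -6*y**2 + 2*y; vanishes at y ∈ {0}. (0, 0): f_x = 0, f = 0 — SINGULAR.
  x = 1: f_y(1, y) = -6*y**2 + 6*y - 1; no integer root y with |y| ≤ 4.
  x = 2: f_y(2, y) = -6*y**2 + 10*y - 4; vanishes at y ∈ {1}. (2, 1): f_x = -42 ≠ 0.
  x = 3: f_y(3, y) = -6*y**2 + 14*y - 9; no integer root y with |y| ≤ 4.
  x = 4: f_y(4, y) = -6*y**2 + 18*y - 16; no integer root y with |y| ≤ 4.
Only singular point on the grid: (0, 0).
Classify: substitute x = 0 + u, y = 0 + v and expand: f = -3*u**3 - u**2*v - u**2 + 2*u*v**2 - 2*v**3 + v**2.
No constant or linear terms (consistent with a singular point). Quadratic part: -u**2 + v**2. Cubic part: -3*u**3 - u**2*v + 2*u*v**2 - 2*v**3.
The quadratic part v**2 - u**2 = (v − u)(v + u) splits into two distinct linear factors, so there are two distinct tangent lines y − 0 = ±(x − 0) — this is a node (ordinary double point).
Classification: node.


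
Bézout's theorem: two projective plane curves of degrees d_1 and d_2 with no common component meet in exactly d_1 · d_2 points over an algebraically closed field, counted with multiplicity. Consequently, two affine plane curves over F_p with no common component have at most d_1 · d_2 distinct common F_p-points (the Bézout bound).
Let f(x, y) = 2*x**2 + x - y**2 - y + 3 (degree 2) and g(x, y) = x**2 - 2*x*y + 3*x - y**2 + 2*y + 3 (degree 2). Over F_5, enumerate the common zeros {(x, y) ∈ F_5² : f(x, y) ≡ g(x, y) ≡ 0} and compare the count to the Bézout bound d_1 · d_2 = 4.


Common zeros: ∅; count = 0; Bézout bound = 4.

deg(f) = 2, deg(g) = 2, so Bézout bound = 4.
Scan x ∈ F_5. For each x, list the y ∈ F_5 with f(x, y) ≡ 0 and those with g(x, y) ≡ 0 (mod 5); the common zeros in that column are the intersection.
  x = 0: f ≡ 0 at y ∈ ∅; g ≡ 0 at y ∈ {3, 4}; common: ∅.
  x = 1: f ≡ 0 at y ∈ {2}; g ≡ 0 at y ∈ ∅; common: ∅.
  x = 2: f ≡ 0 at y ∈ ∅; g ≡ 0 at y ∈ {1, 2}; common: ∅.
  x = 3: f ≡ 0 at y ∈ ∅; g ≡ 0 at y ∈ {3}; common: ∅.
  x = 4: f ≡ 0 at y ∈ ∅; g ≡ 0 at y ∈ {2}; common: ∅.
Collecting: common zeros = ∅, so the count is 0.
Comparison with the Bézout bound: 0 ≤ 4 = deg(f)·deg(g), as expected for curves with no common component (the affine F_5-count falls short of the bound because intersections may lie at infinity, over extension fields, or carry multiplicity).


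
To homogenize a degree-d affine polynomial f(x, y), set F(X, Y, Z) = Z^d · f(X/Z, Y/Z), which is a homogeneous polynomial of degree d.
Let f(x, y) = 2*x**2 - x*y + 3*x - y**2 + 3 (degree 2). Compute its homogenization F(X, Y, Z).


F(X, Y, Z) = 2*X**2 - X*Y + 3*X*Z - Y**2 + 3*Z**2

deg(f) = 2.
Substitute x = X/Z, y = Y/Z into f, then multiply by Z^2.
  monomial 2·x^2·y^0 ↦ 2·X^2·Y^0·Z^0.
  monomial -1·x^1·y^1 ↦ -1·X^1·Y^1·Z^0.
  monomial 3·x^1·y^0 ↦ 3·X^1·Y^0·Z^1.
  monomial -1·x^0·y^2 ↦ -1·X^0·Y^2·Z^0.
  monomial 3·x^0·y^0 ↦ 3·X^0·Y^0·Z^2.
Collecting: F(X, Y, Z) = 2*X**2 - X*Y + 3*X*Z - Y**2 + 3*Z**2.


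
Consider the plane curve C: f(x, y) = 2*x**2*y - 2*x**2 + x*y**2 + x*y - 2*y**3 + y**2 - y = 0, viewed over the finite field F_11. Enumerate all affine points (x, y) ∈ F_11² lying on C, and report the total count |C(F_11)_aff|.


Affine F_11-points: {(0, 0), (0, 8), (0, 9), (1, 1), (1, 10), (2, 7), (3, 2), (4, 9), (5, 2), (6, 4), (8, 7), (9, 4), (9, 8), (10, 10)}; count = 14.

For each of the 121 pairs (x, y) ∈ F_11², evaluate f(x, y) mod 11. Record the zeros.
  x = 0: [0↦0, 1↦9, 2↦8, 3↦7, 4↦5, 5↦1, 6↦5, 7↦5, 8↦0, 9↦0, 10↦4]  zeros at y ∈ {0, 8, 9}
  x = 1: [0↦9, 1↦0, 2↦5, 3↦1, 4↦9, 5↦6, 6↦2, 7↦7, 8↦9, 9↦7, 10↦0]  zeros at y ∈ {1, 10}
  x = 2: [0↦3, 1↦2, 2↦6, 3↦3, 4↦3, 5↦5, 6↦8, 7↦0, 8↦2, 9↦2, 10↦10]  zeros at y ∈ {7}
  x = 3: [0↦4, 1↦4, 2↦0, 3↦2, 4↦9, 5↦9, 6↦1, 7↦6, 8↦1, 9↦7, 10↦1]  zeros at y ∈ {2}
  x = 4: [0↦1, 1↦6, 2↦9, 3↦9, 4↦5, 5↦7, 6↦3, 7↦3, 8↦6, 9↦0, 10↦6]  zeros at y ∈ {9}
  x = 5: [0↦5, 1↦8, 2↦0, 3↦2, 4↦2, 5↦10, 6↦3, 7↦2, 8↦6, 9↦3, 10↦3]  zeros at y ∈ {2}
  x = 6: [0↦5, 1↦10, 2↦6, 3↦3, 4↦0, 5↦7, 6↦1, 7↦3, 8↦1, 9↦5, 10↦3]  zeros at y ∈ {4}
  x = 7: [0↦1, 1↦1, 2↦5, 3↦1, 4↦10, 5↦9, 6↦8, 7↦6, 8↦2, 9↦6, 10↦6]  zeros at y ∈ ∅
  x = 8: [0↦4, 1↦3, 2↦8, 3↦7, 4↦10, 5↦5, 6↦2, 7↦0, 8↦9, 9↦6, 10↦1]  zeros at y ∈ {7}
  x = 9: [0↦3, 1↦5, 2↦4, 3↦10, 4↦0, 5↦6, 6↦5, 7↦7, 8↦0, 9↦5, 10↦10]  zeros at y ∈ {4, 8}
  x = 10: [0↦9, 1↦7, 2↦4, 3↦10, 4↦2, 5↦1, 6↦6, 7↦5, 8↦8, 9↦3, 10↦0]  zeros at y ∈ {10}
Collecting zeros: affine points = {(0, 0), (0, 8), (0, 9), (1, 1), (1, 10), (2, 7), (3, 2), (4, 9), (5, 2), (6, 4), (8, 7), (9, 4), (9, 8), (10, 10)}.
Total count |C(F_11)_aff| = 14.


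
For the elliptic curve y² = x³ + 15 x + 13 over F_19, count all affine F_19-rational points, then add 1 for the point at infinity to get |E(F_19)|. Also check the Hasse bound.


Affine points = {(3, 3), (3, 16), (4, 2), (4, 17), (5, 2), (5, 17), (7, 9), (7, 10), (10, 2), (10, 17), (13, 7), (13, 12), (16, 6), (16, 13), (18, 4), (18, 15)}; affine count = 16; |E(F_19)| = 17.

Discriminant check: Δ ∝ 4a³ + 27b² = 4·15³ + 27·13² = 4·3375 + 27·169 ≡ 13 (mod 19). Nonzero ⇒ E is nonsingular.
For each x ∈ F_19, compute rhs = x³ + 15·x + 13 mod 19, then count y ∈ F_19 with y² ≡ rhs.
  x = 0: rhs = 13, matching y values: none (0 points).
  x = 1: rhs = 10, matching y values: none (0 points).
  x = 2: rhs = 13, matching y values: none (0 points).
  x = 3: rhs = 9, matching y values: 3, 16 (2 points).
  x = 4: rhs = 4, matching y values: 2, 17 (2 points).
  x = 5: rhs = 4, matching y values: 2, 17 (2 points).
  x = 6: rhs = 15, matching y values: none (0 points).
  x = 7: rhs = 5, matching y values: 9, 10 (2 points).
  x = 8: rhs = 18, matching y values: none (0 points).
  x = 9: rhs = 3, matching y values: none (0 points).
  x = 10: rhs = 4, matching y values: 2, 17 (2 points).
  x = 11: rhs = 8, matching y values: none (0 points).
  x = 12: rhs = 2, matching y values: none (0 points).
  x = 13: rhs = 11, matching y values: 7, 12 (2 points).
  x = 14: rhs = 3, matching y values: none (0 points).
  x = 15: rhs = 3, matching y values: none (0 points).
  x = 16: rhs = 17, matching y values: 6, 13 (2 points).
  x = 17: rhs = 13, matching y values: none (0 points).
  x = 18: rhs = 16, matching y values: 4, 15 (2 points).
Total affine count: 16.
Full point count |E(F_19)| = 16 + 1 = 17.
Hasse bound: |17 − (19+1)| = |-3| = 3 ≤ 2√19 ≈ 8.7178 ✓.


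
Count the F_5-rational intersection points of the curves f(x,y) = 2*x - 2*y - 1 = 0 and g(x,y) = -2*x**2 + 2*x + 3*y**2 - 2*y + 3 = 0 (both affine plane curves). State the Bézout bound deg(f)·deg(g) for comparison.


Common zeros: {(4, 1)}; count = 1; Bézout bound = 2.

deg(f) = 1, deg(g) = 2, so Bézout bound = 2.
Scan x ∈ F_5. For each x, list the y ∈ F_5 with f(x, y) ≡ 0 and those with g(x, y) ≡ 0 (mod 5); the common zeros in that column are the intersection.
  x = 0: f ≡ 0 at y ∈ {2}; g ≡ 0 at y ∈ ∅; common: ∅.
  x = 1: f ≡ 0 at y ∈ {3}; g ≡ 0 at y ∈ ∅; common: ∅.
  x = 2: f ≡ 0 at y ∈ {4}; g ≡ 0 at y ∈ {1, 3}; common: ∅.
  x = 3: f ≡ 0 at y ∈ {0}; g ≡ 0 at y ∈ ∅; common: ∅.
  x = 4: f ≡ 0 at y ∈ {1}; g ≡ 0 at y ∈ {1, 3}; common: {1}.
Collecting: common zeros = {(4, 1)}, so the count is 1.
Comparison with the Bézout bound: 1 ≤ 2 = deg(f)·deg(g), as expected for curves with no common component (the affine F_5-count falls short of the bound because intersections may lie at infinity, over extension fields, or carry multiplicity).


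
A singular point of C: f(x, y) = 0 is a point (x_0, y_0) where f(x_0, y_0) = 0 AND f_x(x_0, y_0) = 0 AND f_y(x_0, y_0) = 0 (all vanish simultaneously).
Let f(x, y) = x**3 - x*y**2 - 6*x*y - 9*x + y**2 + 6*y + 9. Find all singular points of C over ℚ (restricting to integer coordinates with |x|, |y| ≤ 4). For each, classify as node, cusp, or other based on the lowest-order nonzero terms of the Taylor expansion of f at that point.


Singular points: {(0, -3)}; classification: cusp.

Compute partial derivatives:
  f_x = 3*x**2 - y**2 - 6*y - 9.
  f_y = -2*x*y - 6*x + 2*y + 6.
Scan x_0 ∈ {−4, ..., 4}. For each x_0, f_y(x_0, y) is a polynomial in y; find its integer roots y ∈ {−4, ..., 4}, then test f_x and f at those candidates.
  x = -4: f_y(-4, y) = 10*y + 30; vanishes at y ∈ {-3}. (-4, -3): f_x = 48 ≠ 0.
  x = -3: f_y(-3, y) = 8*y + 24; vanishes at y ∈ {-3}. (-3, -3): f_x = 27 ≠ 0.
  x = -2: f_y(-2, y) = 6*y + 18; vanishes at y ∈ {-3}. (-2, -3): f_x = 12 ≠ 0.
  x = -1: f_y(-1, y) = 4*y + 12; vanishes at y ∈ {-3}. (-1, -3): f_x = 3 ≠ 0.
  x = 0: f_y(0, y) = 2*y + 6; vanishes at y ∈ {-3}. (0, -3): f_x = 0, f = 0 — SINGULAR.
  x = 1: f_y(1, y) = 0; vanishes at y ∈ {-4, -3, -2, -1, 0, 1, 2, 3, 4}. (1, -4): f_x = 2 ≠ 0; (1, -3): f_x = 3 ≠ 0; (1, -2): f_x = 2 ≠ 0; (1, -1): f_x = -1 ≠ 0; (1, 0): f_x = -6 ≠ 0; (1, 1): f_x = -13 ≠ 0; (1, 2): f_x = -22 ≠ 0; (1, 3): f_x = -33 ≠ 0; (1, 4): f_x = -46 ≠ 0.
  x = 2: f_y(2, y) = -2*y - 6; vanishes at y ∈ {-3}. (2, -3): f_x = 12 ≠ 0.
  x = 3: f_y(3, y) = -4*y - 12; vanishes at y ∈ {-3}. (3, -3): f_x = 27 ≠ 0.
  x = 4: f_y(4, y) = -6*y - 18; vanishes at y ∈ {-3}. (4, -3): f_x = 48 ≠ 0.
Only singular point on the grid: (0, -3).
Classify: substitute x = 0 + u, y = -3 + v and expand: f = u**3 - u*v**2 + v**2.
No constant or linear terms (consistent with a singular point). Quadratic part: v**2. Cubic part: u**3 - u*v**2.
The quadratic part v**2 is a perfect square, so there is a single (double) tangent line v = 0, i.e. y = -3. Restricting the cubic part to that line (v = 0) leaves u**3 ≠ 0, so f is not divisible by v and the branch is v² ≈ -u**3 to lowest order — this is a cusp.
Classification: cusp.


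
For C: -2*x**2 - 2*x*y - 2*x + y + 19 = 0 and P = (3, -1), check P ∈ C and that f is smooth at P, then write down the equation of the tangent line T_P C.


Tangent line at P: -12*x - 5*y + 31 = 0.

Step 1: f(3, -1) = 0, so P lies on C.
Step 2: partial derivatives
  f_x(x, y) = -4*x - 2*y - 2, f_y(x, y) = 1 - 2*x.
  f_x(P) = -12, f_y(P) = -5 (gradient nonzero, so P is smooth).
Step 3: tangent line at P: -12·(x − 3) + -5·(y − -1) = 0.
Expanding: -12*x - 5*y + 31 = 0.
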